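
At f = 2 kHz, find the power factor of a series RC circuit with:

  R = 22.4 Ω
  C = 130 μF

Step 1 — Angular frequency: ω = 2π·f = 2π·2000 = 1.257e+04 rad/s.
Step 2 — Component impedances:
  R: Z = R = 22.4 Ω
  C: Z = 1/(jωC) = -j/(ω·C) = 0 - j0.6121 Ω
Step 3 — Series combination: Z_total = R + C = 22.4 - j0.6121 Ω = 22.41∠-1.6° Ω.
Step 4 — Power factor: PF = cos(φ) = Re(Z)/|Z| = 22.4/22.41 = 0.9996.
Step 5 — Type: Im(Z) = -0.6121 ⇒ leading (phase φ = -1.6°).

PF = 0.9996 (leading, φ = -1.6°)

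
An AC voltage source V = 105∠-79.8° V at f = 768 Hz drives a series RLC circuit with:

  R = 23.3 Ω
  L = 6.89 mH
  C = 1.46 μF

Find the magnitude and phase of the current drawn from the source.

Step 1 — Angular frequency: ω = 2π·f = 2π·768 = 4825 rad/s.
Step 2 — Component impedances:
  R: Z = R = 23.3 Ω
  L: Z = jωL = j·4825·0.00689 = 0 + j33.25 Ω
  C: Z = 1/(jωC) = -j/(ω·C) = 0 - j141.9 Ω
Step 3 — Series combination: Z_total = R + L + C = 23.3 - j108.7 Ω = 111.2∠-77.9° Ω.
Step 4 — Source phasor: V = 105∠-79.8° V = 18.59 - j103.3 V.
Step 5 — Ohm's law: I = V / Z_total = (18.59 - j103.3) / (23.3 - j108.7) = 0.944 - j0.0313 A.
Step 6 — Convert to polar: |I| = 0.9446 A, ∠I = -1.9°.

I = 0.9446∠-1.9° A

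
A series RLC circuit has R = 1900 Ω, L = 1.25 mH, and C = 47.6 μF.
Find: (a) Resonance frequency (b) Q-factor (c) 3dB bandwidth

Step 1 — Resonance: ω₀ = 1/√(LC) = 1/√(0.00125·4.76e-05) = 4100 rad/s.
Step 2 — f₀ = ω₀/(2π) = 652.5 Hz.
Step 3 — Series Q: Q = ω₀L/R = 4100·0.00125/1900 = 0.002697.
Step 4 — Bandwidth: Δω = ω₀/Q = 1.52e+06 rad/s; BW = Δω/(2π) = 2.419e+05 Hz.

(a) f₀ = 652.5 Hz  (b) Q = 0.002697  (c) BW = 2.419e+05 Hz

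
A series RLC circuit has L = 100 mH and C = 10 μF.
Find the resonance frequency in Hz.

Step 1 — Resonance condition Im(Z)=0 gives ω₀ = 1/√(LC).
Step 2 — ω₀ = 1/√(0.1·1e-05) = 1000 rad/s.
Step 3 — f₀ = ω₀/(2π) = 159.2 Hz.

f₀ = 159.2 Hz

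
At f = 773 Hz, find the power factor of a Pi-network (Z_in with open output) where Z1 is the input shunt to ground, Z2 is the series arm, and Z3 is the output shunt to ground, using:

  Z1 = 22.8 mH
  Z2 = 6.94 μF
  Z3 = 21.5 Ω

Step 1 — Angular frequency: ω = 2π·f = 2π·773 = 4857 rad/s.
Step 2 — Component impedances:
  Z1: Z = jωL = j·4857·0.0228 = 0 + j110.7 Ω
  Z2: Z = 1/(jωC) = -j/(ω·C) = 0 - j29.67 Ω
  Z3: Z = R = 21.5 Ω
Step 3 — With open output, the series arm Z2 and the output shunt Z3 appear in series to ground: Z2 + Z3 = 21.5 - j29.67 Ω.
Step 4 — Parallel with input shunt Z1: Z_in = Z1 || (Z2 + Z3) = 37.48 - j30.58 Ω = 48.37∠-39.2° Ω.
Step 5 — Power factor: PF = cos(φ) = Re(Z)/|Z| = 37.479/48.375 = 0.7748.
Step 6 — Type: Im(Z) = -30.58 ⇒ leading (phase φ = -39.2°).

PF = 0.7748 (leading, φ = -39.2°)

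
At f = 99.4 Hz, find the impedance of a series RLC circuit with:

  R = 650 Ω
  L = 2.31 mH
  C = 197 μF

Step 1 — Angular frequency: ω = 2π·f = 2π·99.4 = 624.5 rad/s.
Step 2 — Component impedances:
  R: Z = R = 650 Ω
  L: Z = jωL = j·624.5·0.00231 = 0 + j1.443 Ω
  C: Z = 1/(jωC) = -j/(ω·C) = 0 - j8.128 Ω
Step 3 — Series combination: Z_total = R + L + C = 650 - j6.685 Ω = 650∠-0.6° Ω.

Z = 650 - j6.685 Ω = 650∠-0.6° Ω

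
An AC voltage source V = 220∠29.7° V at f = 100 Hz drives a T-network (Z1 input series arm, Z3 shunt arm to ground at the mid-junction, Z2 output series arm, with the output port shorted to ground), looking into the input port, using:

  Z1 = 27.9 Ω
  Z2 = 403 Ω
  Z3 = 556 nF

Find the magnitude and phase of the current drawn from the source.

Step 1 — Angular frequency: ω = 2π·f = 2π·100 = 628.3 rad/s.
Step 2 — Component impedances:
  Z1: Z = R = 27.9 Ω
  Z2: Z = R = 403 Ω
  Z3: Z = 1/(jωC) = -j/(ω·C) = 0 - j2862 Ω
Step 3 — With the output port shorted to ground, the output series arm Z2 runs from the junction to ground; the shunt arm Z3 also runs from the junction to ground. They appear in parallel: Z3 || Z2 = 395.2 - j55.63 Ω.
Step 4 — Series with input arm Z1: Z_in = Z1 + (Z3 || Z2) = 423.1 - j55.63 Ω = 426.7∠-7.5° Ω.
Step 5 — Source phasor: V = 220∠29.7° V = 191.1 + j109 V.
Step 6 — Ohm's law: I = V / Z_total = (191.1 + j109) / (423.1 - j55.63) = 0.4107 + j0.3117 A.
Step 7 — Convert to polar: |I| = 0.5156 A, ∠I = 37.2°.

I = 0.5156∠37.2° A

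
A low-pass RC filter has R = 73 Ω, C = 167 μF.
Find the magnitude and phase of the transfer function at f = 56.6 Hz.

Step 1 — Angular frequency: ω = 2π·56.6 = 355.6 rad/s.
Step 2 — Transfer function: H(jω) = 1/(1 + jωRC).
Step 3 — Denominator: 1 + jωRC = 1 + j·355.6·73·0.000167 = 1 + j4.335.
Step 4 — H = 0.05051 - j0.219.
Step 5 — Magnitude: |H| = 0.2248 (-13.0 dB); phase: φ = -77.0°.

|H| = 0.2248 (-13.0 dB), φ = -77.0°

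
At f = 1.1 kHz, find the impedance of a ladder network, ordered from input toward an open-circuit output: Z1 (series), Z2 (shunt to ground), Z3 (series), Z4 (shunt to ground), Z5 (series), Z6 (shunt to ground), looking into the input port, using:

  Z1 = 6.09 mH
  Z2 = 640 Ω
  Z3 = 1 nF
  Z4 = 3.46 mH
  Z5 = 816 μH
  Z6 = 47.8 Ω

Step 1 — Angular frequency: ω = 2π·f = 2π·1100 = 6912 rad/s.
Step 2 — Component impedances:
  Z1: Z = jωL = j·6912·0.00609 = 0 + j42.09 Ω
  Z2: Z = R = 640 Ω
  Z3: Z = 1/(jωC) = -j/(ω·C) = 0 - j1.447e+05 Ω
  Z4: Z = jωL = j·6912·0.00346 = 0 + j23.91 Ω
  Z5: Z = jωL = j·6912·0.000816 = 0 + j5.64 Ω
  Z6: Z = R = 47.8 Ω
Step 3 — Ladder network (open output): work backward from the far end, alternating series and parallel combinations. Z_in = 640 + j39.26 Ω = 641.2∠3.5° Ω.

Z = 640 + j39.26 Ω = 641.2∠3.5° Ω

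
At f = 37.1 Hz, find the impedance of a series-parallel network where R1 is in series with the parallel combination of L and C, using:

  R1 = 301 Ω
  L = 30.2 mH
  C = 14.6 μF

Step 1 — Angular frequency: ω = 2π·f = 2π·37.1 = 233.1 rad/s.
Step 2 — Component impedances:
  R1: Z = R = 301 Ω
  L: Z = jωL = j·233.1·0.0302 = 0 + j7.04 Ω
  C: Z = 1/(jωC) = -j/(ω·C) = 0 - j293.8 Ω
Step 3 — Parallel branch: L || C = 1/(1/L + 1/C) = 0 + j7.213 Ω.
Step 4 — Series with R1: Z_total = R1 + (L || C) = 301 + j7.213 Ω = 301.1∠1.4° Ω.

Z = 301 + j7.213 Ω = 301.1∠1.4° Ω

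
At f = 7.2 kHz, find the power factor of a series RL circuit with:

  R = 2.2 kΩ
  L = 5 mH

Step 1 — Angular frequency: ω = 2π·f = 2π·7200 = 4.524e+04 rad/s.
Step 2 — Component impedances:
  R: Z = R = 2200 Ω
  L: Z = jωL = j·4.524e+04·0.005 = 0 + j226.2 Ω
Step 3 — Series combination: Z_total = R + L = 2200 + j226.2 Ω = 2212∠5.9° Ω.
Step 4 — Power factor: PF = cos(φ) = Re(Z)/|Z| = 2200/2211.6 = 0.9948.
Step 5 — Type: Im(Z) = 226.2 ⇒ lagging (phase φ = 5.9°).

PF = 0.9948 (lagging, φ = 5.9°)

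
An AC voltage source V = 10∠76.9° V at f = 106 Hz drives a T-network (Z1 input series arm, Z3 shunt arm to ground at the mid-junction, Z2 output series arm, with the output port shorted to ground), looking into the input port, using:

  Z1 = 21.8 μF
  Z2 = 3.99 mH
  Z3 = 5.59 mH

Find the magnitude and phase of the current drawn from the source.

Step 1 — Angular frequency: ω = 2π·f = 2π·106 = 666 rad/s.
Step 2 — Component impedances:
  Z1: Z = 1/(jωC) = -j/(ω·C) = 0 - j68.87 Ω
  Z2: Z = jωL = j·666·0.00399 = 0 + j2.657 Ω
  Z3: Z = jωL = j·666·0.00559 = 0 + j3.723 Ω
Step 3 — With the output port shorted to ground, the output series arm Z2 runs from the junction to ground; the shunt arm Z3 also runs from the junction to ground. They appear in parallel: Z3 || Z2 = 0 + j1.551 Ω.
Step 4 — Series with input arm Z1: Z_in = Z1 + (Z3 || Z2) = 0 - j67.32 Ω = 67.32∠-90.0° Ω.
Step 5 — Source phasor: V = 10∠76.9° V = 2.267 + j9.74 V.
Step 6 — Ohm's law: I = V / Z_total = (2.267 + j9.74) / (0 - j67.32) = -0.1447 + j0.03367 A.
Step 7 — Convert to polar: |I| = 0.1485 A, ∠I = 166.9°.

I = 0.1485∠166.9° A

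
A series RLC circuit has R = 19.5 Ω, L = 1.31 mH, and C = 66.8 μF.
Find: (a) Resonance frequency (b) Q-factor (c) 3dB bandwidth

Step 1 — Resonance: ω₀ = 1/√(LC) = 1/√(0.00131·6.68e-05) = 3380 rad/s.
Step 2 — f₀ = ω₀/(2π) = 538 Hz.
Step 3 — Series Q: Q = ω₀L/R = 3380·0.00131/19.5 = 0.2271.
Step 4 — Bandwidth: Δω = ω₀/Q = 1.489e+04 rad/s; BW = Δω/(2π) = 2369 Hz.

(a) f₀ = 538 Hz  (b) Q = 0.2271  (c) BW = 2369 Hz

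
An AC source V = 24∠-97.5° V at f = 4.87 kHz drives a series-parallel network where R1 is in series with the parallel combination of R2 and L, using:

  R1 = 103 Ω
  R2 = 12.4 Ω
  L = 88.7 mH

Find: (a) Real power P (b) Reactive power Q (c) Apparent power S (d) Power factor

Step 1 — Angular frequency: ω = 2π·f = 2π·4870 = 3.06e+04 rad/s.
Step 2 — Component impedances:
  R1: Z = R = 103 Ω
  R2: Z = R = 12.4 Ω
  L: Z = jωL = j·3.06e+04·0.0887 = 0 + j2714 Ω
Step 3 — Parallel branch: R2 || L = 1/(1/R2 + 1/L) = 12.4 + j0.05665 Ω.
Step 4 — Series with R1: Z_total = R1 + (R2 || L) = 115.4 + j0.05665 Ω = 115.4∠0.0° Ω.
Step 5 — Source phasor: V = 24∠-97.5° V = -3.133 - j23.79 V.
Step 6 — Current: I = V / Z = -0.02725 - j0.2062 A = 0.208∠-97.5° A.
Step 7 — Complex power: S = V·I* = 4.991 + j0.00245 VA.
Step 8 — Real power: P = Re(S) = 4.991 W.
Step 9 — Reactive power: Q = Im(S) = 0.00245 VAR.
Step 10 — Apparent power: |S| = 4.991 VA.
Step 11 — Power factor: PF = P/|S| = 1 (lagging).

(a) P = 4.991 W  (b) Q = 0.00245 VAR  (c) S = 4.991 VA  (d) PF = 1 (lagging)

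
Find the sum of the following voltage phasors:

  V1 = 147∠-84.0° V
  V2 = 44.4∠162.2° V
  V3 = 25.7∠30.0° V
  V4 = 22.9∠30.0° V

Step 1 — Convert each phasor to rectangular form:
  V1 = 147·(cos(-84.0°) + j·sin(-84.0°)) = 15.37 - j146.2 V
  V2 = 44.4·(cos(162.2°) + j·sin(162.2°)) = -42.27 + j13.57 V
  V3 = 25.7·(cos(30.0°) + j·sin(30.0°)) = 22.26 + j12.85 V
  V4 = 22.9·(cos(30.0°) + j·sin(30.0°)) = 19.83 + j11.45 V
Step 2 — Sum components: V_total = 15.18 - j108.3 V.
Step 3 — Convert to polar: |V_total| = 109.4 V, ∠V_total = -82.0°.

V_total = 109.4∠-82.0° V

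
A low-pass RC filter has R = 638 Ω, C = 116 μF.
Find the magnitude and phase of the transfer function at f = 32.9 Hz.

Step 1 — Angular frequency: ω = 2π·32.9 = 206.7 rad/s.
Step 2 — Transfer function: H(jω) = 1/(1 + jωRC).
Step 3 — Denominator: 1 + jωRC = 1 + j·206.7·638·0.000116 = 1 + j15.3.
Step 4 — H = 0.004254 - j0.06509.
Step 5 — Magnitude: |H| = 0.06523 (-23.7 dB); phase: φ = -86.3°.

|H| = 0.06523 (-23.7 dB), φ = -86.3°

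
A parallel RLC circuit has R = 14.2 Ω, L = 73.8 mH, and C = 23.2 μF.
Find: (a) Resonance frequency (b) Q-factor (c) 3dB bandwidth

Step 1 — Resonance: ω₀ = 1/√(LC) = 1/√(0.0738·2.32e-05) = 764.2 rad/s.
Step 2 — f₀ = ω₀/(2π) = 121.6 Hz.
Step 3 — Parallel Q: Q = R/(ω₀L) = 14.2/(764.2·0.0738) = 0.2518.
Step 4 — Bandwidth: Δω = ω₀/Q = 3035 rad/s; BW = Δω/(2π) = 483.1 Hz.

(a) f₀ = 121.6 Hz  (b) Q = 0.2518  (c) BW = 483.1 Hz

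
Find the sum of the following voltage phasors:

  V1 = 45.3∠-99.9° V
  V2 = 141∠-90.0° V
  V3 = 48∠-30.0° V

Step 1 — Convert each phasor to rectangular form:
  V1 = 45.3·(cos(-99.9°) + j·sin(-99.9°)) = -7.788 - j44.63 V
  V2 = 141·(cos(-90.0°) + j·sin(-90.0°)) = 0 - j141 V
  V3 = 48·(cos(-30.0°) + j·sin(-30.0°)) = 41.57 - j24 V
Step 2 — Sum components: V_total = 33.78 - j209.6 V.
Step 3 — Convert to polar: |V_total| = 212.3 V, ∠V_total = -80.8°.

V_total = 212.3∠-80.8° V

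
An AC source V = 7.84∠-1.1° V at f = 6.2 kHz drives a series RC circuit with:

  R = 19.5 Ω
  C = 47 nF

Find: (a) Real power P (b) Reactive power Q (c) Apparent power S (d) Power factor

Step 1 — Angular frequency: ω = 2π·f = 2π·6200 = 3.896e+04 rad/s.
Step 2 — Component impedances:
  R: Z = R = 19.5 Ω
  C: Z = 1/(jωC) = -j/(ω·C) = 0 - j546.2 Ω
Step 3 — Series combination: Z_total = R + C = 19.5 - j546.2 Ω = 546.5∠-88.0° Ω.
Step 4 — Source phasor: V = 7.84∠-1.1° V = 7.839 - j0.1505 V.
Step 5 — Current: I = V / Z = 0.000787 + j0.01432 A = 0.01435∠86.9° A.
Step 6 — Complex power: S = V·I* = 0.004013 - j0.1124 VA.
Step 7 — Real power: P = Re(S) = 0.004013 W.
Step 8 — Reactive power: Q = Im(S) = -0.1124 VAR.
Step 9 — Apparent power: |S| = 0.1125 VA.
Step 10 — Power factor: PF = P/|S| = 0.03568 (leading).

(a) P = 0.004013 W  (b) Q = -0.1124 VAR  (c) S = 0.1125 VA  (d) PF = 0.03568 (leading)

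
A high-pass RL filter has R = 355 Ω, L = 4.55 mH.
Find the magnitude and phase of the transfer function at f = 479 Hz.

Step 1 — Angular frequency: ω = 2π·479 = 3010 rad/s.
Step 2 — Transfer function: H(jω) = jωL/(R + jωL).
Step 3 — Numerator jωL = j·13.69; denominator R + jωL = 355 + j13.69.
Step 4 — H = 0.001486 + j0.03852.
Step 5 — Magnitude: |H| = 0.03855 (-28.3 dB); phase: φ = 87.8°.

|H| = 0.03855 (-28.3 dB), φ = 87.8°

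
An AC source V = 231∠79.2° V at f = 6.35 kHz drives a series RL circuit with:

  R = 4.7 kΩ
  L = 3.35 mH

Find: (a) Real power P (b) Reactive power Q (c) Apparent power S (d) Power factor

Step 1 — Angular frequency: ω = 2π·f = 2π·6350 = 3.99e+04 rad/s.
Step 2 — Component impedances:
  R: Z = R = 4700 Ω
  L: Z = jωL = j·3.99e+04·0.00335 = 0 + j133.7 Ω
Step 3 — Series combination: Z_total = R + L = 4700 + j133.7 Ω = 4702∠1.6° Ω.
Step 4 — Source phasor: V = 231∠79.2° V = 43.29 + j226.9 V.
Step 5 — Current: I = V / Z = 0.01057 + j0.04798 A = 0.04913∠77.6° A.
Step 6 — Complex power: S = V·I* = 11.34 + j0.3226 VA.
Step 7 — Real power: P = Re(S) = 11.34 W.
Step 8 — Reactive power: Q = Im(S) = 0.3226 VAR.
Step 9 — Apparent power: |S| = 11.35 VA.
Step 10 — Power factor: PF = P/|S| = 0.9996 (lagging).

(a) P = 11.34 W  (b) Q = 0.3226 VAR  (c) S = 11.35 VA  (d) PF = 0.9996 (lagging)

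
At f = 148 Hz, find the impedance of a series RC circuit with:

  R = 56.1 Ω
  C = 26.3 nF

Step 1 — Angular frequency: ω = 2π·f = 2π·148 = 929.9 rad/s.
Step 2 — Component impedances:
  R: Z = R = 56.1 Ω
  C: Z = 1/(jωC) = -j/(ω·C) = 0 - j4.089e+04 Ω
Step 3 — Series combination: Z_total = R + C = 56.1 - j4.089e+04 Ω = 4.089e+04∠-89.9° Ω.

Z = 56.1 - j4.089e+04 Ω = 4.089e+04∠-89.9° Ω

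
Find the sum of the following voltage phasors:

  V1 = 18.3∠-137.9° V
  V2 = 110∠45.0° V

Step 1 — Convert each phasor to rectangular form:
  V1 = 18.3·(cos(-137.9°) + j·sin(-137.9°)) = -13.58 - j12.27 V
  V2 = 110·(cos(45.0°) + j·sin(45.0°)) = 77.78 + j77.78 V
Step 2 — Sum components: V_total = 64.2 + j65.51 V.
Step 3 — Convert to polar: |V_total| = 91.73 V, ∠V_total = 45.6°.

V_total = 91.73∠45.6° V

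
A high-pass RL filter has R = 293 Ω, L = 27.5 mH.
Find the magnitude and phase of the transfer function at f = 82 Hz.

Step 1 — Angular frequency: ω = 2π·82 = 515.2 rad/s.
Step 2 — Transfer function: H(jω) = jωL/(R + jωL).
Step 3 — Numerator jωL = j·14.17; denominator R + jωL = 293 + j14.17.
Step 4 — H = 0.002333 + j0.04824.
Step 5 — Magnitude: |H| = 0.0483 (-26.3 dB); phase: φ = 87.2°.

|H| = 0.0483 (-26.3 dB), φ = 87.2°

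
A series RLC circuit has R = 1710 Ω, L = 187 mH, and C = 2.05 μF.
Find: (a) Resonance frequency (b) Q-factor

Step 1 — Resonance condition Im(Z)=0 gives ω₀ = 1/√(LC).
Step 2 — ω₀ = 1/√(0.187·2.05e-06) = 1615 rad/s.
Step 3 — f₀ = ω₀/(2π) = 257.1 Hz.
Step 4 — Series Q: Q = ω₀L/R = 1615·0.187/1710 = 0.1766.

(a) f₀ = 257.1 Hz  (b) Q = 0.1766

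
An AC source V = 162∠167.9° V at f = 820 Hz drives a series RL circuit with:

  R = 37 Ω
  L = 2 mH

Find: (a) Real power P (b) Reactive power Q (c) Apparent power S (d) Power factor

Step 1 — Angular frequency: ω = 2π·f = 2π·820 = 5152 rad/s.
Step 2 — Component impedances:
  R: Z = R = 37 Ω
  L: Z = jωL = j·5152·0.002 = 0 + j10.3 Ω
Step 3 — Series combination: Z_total = R + L = 37 + j10.3 Ω = 38.41∠15.6° Ω.
Step 4 — Source phasor: V = 162∠167.9° V = -158.4 + j33.96 V.
Step 5 — Current: I = V / Z = -3.736 + j1.958 A = 4.218∠152.3° A.
Step 6 — Complex power: S = V·I* = 658.2 + j183.3 VA.
Step 7 — Real power: P = Re(S) = 658.2 W.
Step 8 — Reactive power: Q = Im(S) = 183.3 VAR.
Step 9 — Apparent power: |S| = 683.3 VA.
Step 10 — Power factor: PF = P/|S| = 0.9633 (lagging).

(a) P = 658.2 W  (b) Q = 183.3 VAR  (c) S = 683.3 VA  (d) PF = 0.9633 (lagging)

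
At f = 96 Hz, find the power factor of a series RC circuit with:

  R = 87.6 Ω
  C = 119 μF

Step 1 — Angular frequency: ω = 2π·f = 2π·96 = 603.2 rad/s.
Step 2 — Component impedances:
  R: Z = R = 87.6 Ω
  C: Z = 1/(jωC) = -j/(ω·C) = 0 - j13.93 Ω
Step 3 — Series combination: Z_total = R + C = 87.6 - j13.93 Ω = 88.7∠-9.0° Ω.
Step 4 — Power factor: PF = cos(φ) = Re(Z)/|Z| = 87.6/88.7 = 0.9876.
Step 5 — Type: Im(Z) = -13.93 ⇒ leading (phase φ = -9.0°).

PF = 0.9876 (leading, φ = -9.0°)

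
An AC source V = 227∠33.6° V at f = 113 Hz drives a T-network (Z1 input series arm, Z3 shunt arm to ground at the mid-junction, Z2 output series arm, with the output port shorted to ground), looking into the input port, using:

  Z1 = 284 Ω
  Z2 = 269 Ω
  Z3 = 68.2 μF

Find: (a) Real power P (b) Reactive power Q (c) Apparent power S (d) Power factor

Step 1 — Angular frequency: ω = 2π·f = 2π·113 = 710 rad/s.
Step 2 — Component impedances:
  Z1: Z = R = 284 Ω
  Z2: Z = R = 269 Ω
  Z3: Z = 1/(jωC) = -j/(ω·C) = 0 - j20.65 Ω
Step 3 — With the output port shorted to ground, the output series arm Z2 runs from the junction to ground; the shunt arm Z3 also runs from the junction to ground. They appear in parallel: Z3 || Z2 = 1.576 - j20.53 Ω.
Step 4 — Series with input arm Z1: Z_in = Z1 + (Z3 || Z2) = 285.6 - j20.53 Ω = 286.3∠-4.1° Ω.
Step 5 — Source phasor: V = 227∠33.6° V = 189.1 + j125.6 V.
Step 6 — Current: I = V / Z = 0.6272 + j0.485 A = 0.7928∠37.7° A.
Step 7 — Complex power: S = V·I* = 179.5 - j12.91 VA.
Step 8 — Real power: P = Re(S) = 179.5 W.
Step 9 — Reactive power: Q = Im(S) = -12.91 VAR.
Step 10 — Apparent power: |S| = 180 VA.
Step 11 — Power factor: PF = P/|S| = 0.9974 (leading).

(a) P = 179.5 W  (b) Q = -12.91 VAR  (c) S = 180 VA  (d) PF = 0.9974 (leading)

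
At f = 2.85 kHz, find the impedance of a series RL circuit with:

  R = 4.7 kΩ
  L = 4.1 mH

Step 1 — Angular frequency: ω = 2π·f = 2π·2850 = 1.791e+04 rad/s.
Step 2 — Component impedances:
  R: Z = R = 4700 Ω
  L: Z = jωL = j·1.791e+04·0.0041 = 0 + j73.42 Ω
Step 3 — Series combination: Z_total = R + L = 4700 + j73.42 Ω = 4701∠0.9° Ω.

Z = 4700 + j73.42 Ω = 4701∠0.9° Ω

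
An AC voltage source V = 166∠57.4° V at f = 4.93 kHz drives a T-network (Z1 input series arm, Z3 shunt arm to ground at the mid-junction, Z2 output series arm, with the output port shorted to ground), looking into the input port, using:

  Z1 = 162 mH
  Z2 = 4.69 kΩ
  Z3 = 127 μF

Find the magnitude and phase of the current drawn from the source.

Step 1 — Angular frequency: ω = 2π·f = 2π·4930 = 3.098e+04 rad/s.
Step 2 — Component impedances:
  Z1: Z = jωL = j·3.098e+04·0.162 = 0 + j5018 Ω
  Z2: Z = R = 4690 Ω
  Z3: Z = 1/(jωC) = -j/(ω·C) = 0 - j0.2542 Ω
Step 3 — With the output port shorted to ground, the output series arm Z2 runs from the junction to ground; the shunt arm Z3 also runs from the junction to ground. They appear in parallel: Z3 || Z2 = 1.378e-05 - j0.2542 Ω.
Step 4 — Series with input arm Z1: Z_in = Z1 + (Z3 || Z2) = 1.378e-05 + j5018 Ω = 5018∠90.0° Ω.
Step 5 — Source phasor: V = 166∠57.4° V = 89.44 + j139.8 V.
Step 6 — Ohm's law: I = V / Z_total = (89.44 + j139.8) / (1.378e-05 + j5018) = 0.02787 - j0.01782 A.
Step 7 — Convert to polar: |I| = 0.03308 A, ∠I = -32.6°.

I = 0.03308∠-32.6° A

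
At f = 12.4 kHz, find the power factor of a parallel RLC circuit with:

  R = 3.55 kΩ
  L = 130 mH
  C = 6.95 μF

Step 1 — Angular frequency: ω = 2π·f = 2π·1.24e+04 = 7.791e+04 rad/s.
Step 2 — Component impedances:
  R: Z = R = 3550 Ω
  L: Z = jωL = j·7.791e+04·0.13 = 0 + j1.013e+04 Ω
  C: Z = 1/(jωC) = -j/(ω·C) = 0 - j1.847 Ω
Step 3 — Parallel combination: 1/Z_total = 1/R + 1/L + 1/C; Z_total = 0.0009611 - j1.847 Ω = 1.847∠-90.0° Ω.
Step 4 — Power factor: PF = cos(φ) = Re(Z)/|Z| = 0.00096107/1.8471 = 0.0005203.
Step 5 — Type: Im(Z) = -1.847 ⇒ leading (phase φ = -90.0°).

PF = 0.0005203 (leading, φ = -90.0°)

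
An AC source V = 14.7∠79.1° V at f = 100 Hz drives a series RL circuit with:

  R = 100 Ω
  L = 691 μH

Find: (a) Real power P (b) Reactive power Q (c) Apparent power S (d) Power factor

Step 1 — Angular frequency: ω = 2π·f = 2π·100 = 628.3 rad/s.
Step 2 — Component impedances:
  R: Z = R = 100 Ω
  L: Z = jωL = j·628.3·0.000691 = 0 + j0.4342 Ω
Step 3 — Series combination: Z_total = R + L = 100 + j0.4342 Ω = 100∠0.2° Ω.
Step 4 — Source phasor: V = 14.7∠79.1° V = 2.78 + j14.43 V.
Step 5 — Current: I = V / Z = 0.02842 + j0.1442 A = 0.147∠78.9° A.
Step 6 — Complex power: S = V·I* = 2.161 + j0.009382 VA.
Step 7 — Real power: P = Re(S) = 2.161 W.
Step 8 — Reactive power: Q = Im(S) = 0.009382 VAR.
Step 9 — Apparent power: |S| = 2.161 VA.
Step 10 — Power factor: PF = P/|S| = 1 (lagging).

(a) P = 2.161 W  (b) Q = 0.009382 VAR  (c) S = 2.161 VA  (d) PF = 1 (lagging)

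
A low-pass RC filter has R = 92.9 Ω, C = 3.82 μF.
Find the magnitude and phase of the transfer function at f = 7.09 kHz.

Step 1 — Angular frequency: ω = 2π·7090 = 4.455e+04 rad/s.
Step 2 — Transfer function: H(jω) = 1/(1 + jωRC).
Step 3 — Denominator: 1 + jωRC = 1 + j·4.455e+04·92.9·3.82e-06 = 1 + j15.81.
Step 4 — H = 0.003985 - j0.063.
Step 5 — Magnitude: |H| = 0.06313 (-24.0 dB); phase: φ = -86.4°.

|H| = 0.06313 (-24.0 dB), φ = -86.4°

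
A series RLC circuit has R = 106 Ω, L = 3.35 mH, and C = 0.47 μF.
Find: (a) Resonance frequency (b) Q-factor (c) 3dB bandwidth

Step 1 — Resonance condition Im(Z)=0 gives ω₀ = 1/√(LC).
Step 2 — ω₀ = 1/√(0.00335·4.7e-07) = 2.52e+04 rad/s.
Step 3 — f₀ = ω₀/(2π) = 4011 Hz.
Step 4 — Series Q: Q = ω₀L/R = 2.52e+04·0.00335/106 = 0.7965.
Step 5 — 3dB bandwidth: Δω = ω₀/Q = 3.164e+04 rad/s; BW = Δω/(2π) = 5036 Hz.

(a) f₀ = 4011 Hz  (b) Q = 0.7965  (c) BW = 5036 Hz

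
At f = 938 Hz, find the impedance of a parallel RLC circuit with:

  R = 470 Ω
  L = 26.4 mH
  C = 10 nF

Step 1 — Angular frequency: ω = 2π·f = 2π·938 = 5894 rad/s.
Step 2 — Component impedances:
  R: Z = R = 470 Ω
  L: Z = jωL = j·5894·0.0264 = 0 + j155.6 Ω
  C: Z = 1/(jωC) = -j/(ω·C) = 0 - j1.697e+04 Ω
Step 3 — Parallel combination: 1/Z_total = 1/R + 1/L + 1/C; Z_total = 47.2 + j141.3 Ω = 148.9∠71.5° Ω.

Z = 47.2 + j141.3 Ω = 148.9∠71.5° Ω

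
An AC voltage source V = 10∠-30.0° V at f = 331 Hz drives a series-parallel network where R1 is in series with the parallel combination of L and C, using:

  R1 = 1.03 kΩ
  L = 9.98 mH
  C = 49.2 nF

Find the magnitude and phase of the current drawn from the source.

Step 1 — Angular frequency: ω = 2π·f = 2π·331 = 2080 rad/s.
Step 2 — Component impedances:
  R1: Z = R = 1030 Ω
  L: Z = jωL = j·2080·0.00998 = 0 + j20.76 Ω
  C: Z = 1/(jωC) = -j/(ω·C) = 0 - j9773 Ω
Step 3 — Parallel branch: L || C = 1/(1/L + 1/C) = 0 + j20.8 Ω.
Step 4 — Series with R1: Z_total = R1 + (L || C) = 1030 + j20.8 Ω = 1030∠1.2° Ω.
Step 5 — Source phasor: V = 10∠-30.0° V = 8.66 - j5 V.
Step 6 — Ohm's law: I = V / Z_total = (8.66 - j5) / (1030 + j20.8) = 0.008307 - j0.005022 A.
Step 7 — Convert to polar: |I| = 0.009707 A, ∠I = -31.2°.

I = 0.009707∠-31.2° A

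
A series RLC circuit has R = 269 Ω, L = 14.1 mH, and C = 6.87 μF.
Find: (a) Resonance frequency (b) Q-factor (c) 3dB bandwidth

Step 1 — Resonance condition Im(Z)=0 gives ω₀ = 1/√(LC).
Step 2 — ω₀ = 1/√(0.0141·6.87e-06) = 3213 rad/s.
Step 3 — f₀ = ω₀/(2π) = 511.4 Hz.
Step 4 — Series Q: Q = ω₀L/R = 3213·0.0141/269 = 0.1684.
Step 5 — 3dB bandwidth: Δω = ω₀/Q = 1.908e+04 rad/s; BW = Δω/(2π) = 3036 Hz.

(a) f₀ = 511.4 Hz  (b) Q = 0.1684  (c) BW = 3036 Hz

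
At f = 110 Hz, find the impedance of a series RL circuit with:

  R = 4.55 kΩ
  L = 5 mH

Step 1 — Angular frequency: ω = 2π·f = 2π·110 = 691.2 rad/s.
Step 2 — Component impedances:
  R: Z = R = 4550 Ω
  L: Z = jωL = j·691.2·0.005 = 0 + j3.456 Ω
Step 3 — Series combination: Z_total = R + L = 4550 + j3.456 Ω = 4550∠0.0° Ω.

Z = 4550 + j3.456 Ω = 4550∠0.0° Ω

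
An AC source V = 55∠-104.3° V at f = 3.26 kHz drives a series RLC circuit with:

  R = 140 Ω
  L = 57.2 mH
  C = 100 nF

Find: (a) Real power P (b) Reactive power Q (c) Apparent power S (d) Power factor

Step 1 — Angular frequency: ω = 2π·f = 2π·3260 = 2.048e+04 rad/s.
Step 2 — Component impedances:
  R: Z = R = 140 Ω
  L: Z = jωL = j·2.048e+04·0.0572 = 0 + j1172 Ω
  C: Z = 1/(jωC) = -j/(ω·C) = 0 - j488.2 Ω
Step 3 — Series combination: Z_total = R + L + C = 140 + j683.4 Ω = 697.6∠78.4° Ω.
Step 4 — Source phasor: V = 55∠-104.3° V = -13.58 - j53.3 V.
Step 5 — Current: I = V / Z = -0.07875 + j0.003746 A = 0.07884∠177.3° A.
Step 6 — Complex power: S = V·I* = 0.8702 + j4.248 VA.
Step 7 — Real power: P = Re(S) = 0.8702 W.
Step 8 — Reactive power: Q = Im(S) = 4.248 VAR.
Step 9 — Apparent power: |S| = 4.336 VA.
Step 10 — Power factor: PF = P/|S| = 0.2007 (lagging).

(a) P = 0.8702 W  (b) Q = 4.248 VAR  (c) S = 4.336 VA  (d) PF = 0.2007 (lagging)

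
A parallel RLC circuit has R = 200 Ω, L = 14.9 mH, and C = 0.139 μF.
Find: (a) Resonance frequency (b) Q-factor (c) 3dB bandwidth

Step 1 — Resonance: ω₀ = 1/√(LC) = 1/√(0.0149·1.39e-07) = 2.197e+04 rad/s.
Step 2 — f₀ = ω₀/(2π) = 3497 Hz.
Step 3 — Parallel Q: Q = R/(ω₀L) = 200/(2.197e+04·0.0149) = 0.6109.
Step 4 — Bandwidth: Δω = ω₀/Q = 3.597e+04 rad/s; BW = Δω/(2π) = 5725 Hz.

(a) f₀ = 3497 Hz  (b) Q = 0.6109  (c) BW = 5725 Hz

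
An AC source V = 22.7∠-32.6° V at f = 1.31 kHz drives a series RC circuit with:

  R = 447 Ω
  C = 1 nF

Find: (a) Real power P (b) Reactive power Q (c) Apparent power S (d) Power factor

Step 1 — Angular frequency: ω = 2π·f = 2π·1310 = 8231 rad/s.
Step 2 — Component impedances:
  R: Z = R = 447 Ω
  C: Z = 1/(jωC) = -j/(ω·C) = 0 - j1.215e+05 Ω
Step 3 — Series combination: Z_total = R + C = 447 - j1.215e+05 Ω = 1.215e+05∠-89.8° Ω.
Step 4 — Source phasor: V = 22.7∠-32.6° V = 19.12 - j12.23 V.
Step 5 — Current: I = V / Z = 0.0001012 + j0.000157 A = 0.0001868∠57.2° A.
Step 6 — Complex power: S = V·I* = 1.56e-05 - j0.004241 VA.
Step 7 — Real power: P = Re(S) = 1.56e-05 W.
Step 8 — Reactive power: Q = Im(S) = -0.004241 VAR.
Step 9 — Apparent power: |S| = 0.004241 VA.
Step 10 — Power factor: PF = P/|S| = 0.003679 (leading).

(a) P = 1.56e-05 W  (b) Q = -0.004241 VAR  (c) S = 0.004241 VA  (d) PF = 0.003679 (leading)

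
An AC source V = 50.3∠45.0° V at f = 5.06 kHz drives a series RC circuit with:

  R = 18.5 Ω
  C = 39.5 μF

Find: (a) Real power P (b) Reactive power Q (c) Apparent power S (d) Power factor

Step 1 — Angular frequency: ω = 2π·f = 2π·5060 = 3.179e+04 rad/s.
Step 2 — Component impedances:
  R: Z = R = 18.5 Ω
  C: Z = 1/(jωC) = -j/(ω·C) = 0 - j0.7963 Ω
Step 3 — Series combination: Z_total = R + C = 18.5 - j0.7963 Ω = 18.52∠-2.5° Ω.
Step 4 — Source phasor: V = 50.3∠45.0° V = 35.57 + j35.57 V.
Step 5 — Current: I = V / Z = 1.836 + j2.002 A = 2.716∠47.5° A.
Step 6 — Complex power: S = V·I* = 136.5 - j5.876 VA.
Step 7 — Real power: P = Re(S) = 136.5 W.
Step 8 — Reactive power: Q = Im(S) = -5.876 VAR.
Step 9 — Apparent power: |S| = 136.6 VA.
Step 10 — Power factor: PF = P/|S| = 0.9991 (leading).

(a) P = 136.5 W  (b) Q = -5.876 VAR  (c) S = 136.6 VA  (d) PF = 0.9991 (leading)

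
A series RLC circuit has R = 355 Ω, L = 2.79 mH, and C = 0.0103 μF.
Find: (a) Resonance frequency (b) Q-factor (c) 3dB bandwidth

Step 1 — Resonance condition Im(Z)=0 gives ω₀ = 1/√(LC).
Step 2 — ω₀ = 1/√(0.00279·1.03e-08) = 1.865e+05 rad/s.
Step 3 — f₀ = ω₀/(2π) = 2.969e+04 Hz.
Step 4 — Series Q: Q = ω₀L/R = 1.865e+05·0.00279/355 = 1.466.
Step 5 — 3dB bandwidth: Δω = ω₀/Q = 1.272e+05 rad/s; BW = Δω/(2π) = 2.025e+04 Hz.

(a) f₀ = 2.969e+04 Hz  (b) Q = 1.466  (c) BW = 2.025e+04 Hz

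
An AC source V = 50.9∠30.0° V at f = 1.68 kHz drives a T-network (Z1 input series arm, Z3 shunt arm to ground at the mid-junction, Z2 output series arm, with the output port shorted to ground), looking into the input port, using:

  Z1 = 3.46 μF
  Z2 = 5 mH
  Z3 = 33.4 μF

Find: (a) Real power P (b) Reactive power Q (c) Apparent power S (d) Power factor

Step 1 — Angular frequency: ω = 2π·f = 2π·1680 = 1.056e+04 rad/s.
Step 2 — Component impedances:
  Z1: Z = 1/(jωC) = -j/(ω·C) = 0 - j27.38 Ω
  Z2: Z = jωL = j·1.056e+04·0.005 = 0 + j52.78 Ω
  Z3: Z = 1/(jωC) = -j/(ω·C) = 0 - j2.836 Ω
Step 3 — With the output port shorted to ground, the output series arm Z2 runs from the junction to ground; the shunt arm Z3 also runs from the junction to ground. They appear in parallel: Z3 || Z2 = 0 - j2.997 Ω.
Step 4 — Series with input arm Z1: Z_in = Z1 + (Z3 || Z2) = 0 - j30.38 Ω = 30.38∠-90.0° Ω.
Step 5 — Source phasor: V = 50.9∠30.0° V = 44.08 + j25.45 V.
Step 6 — Current: I = V / Z = -0.8378 + j1.451 A = 1.676∠120.0° A.
Step 7 — Complex power: S = V·I* = 0 - j85.29 VA.
Step 8 — Real power: P = Re(S) = 0 W.
Step 9 — Reactive power: Q = Im(S) = -85.29 VAR.
Step 10 — Apparent power: |S| = 85.29 VA.
Step 11 — Power factor: PF = P/|S| = 0 (leading).

(a) P = 0 W  (b) Q = -85.29 VAR  (c) S = 85.29 VA  (d) PF = 0 (leading)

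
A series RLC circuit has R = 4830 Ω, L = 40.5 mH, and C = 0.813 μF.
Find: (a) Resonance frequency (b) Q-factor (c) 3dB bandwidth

Step 1 — Resonance condition Im(Z)=0 gives ω₀ = 1/√(LC).
Step 2 — ω₀ = 1/√(0.0405·8.13e-07) = 5511 rad/s.
Step 3 — f₀ = ω₀/(2π) = 877.1 Hz.
Step 4 — Series Q: Q = ω₀L/R = 5511·0.0405/4830 = 0.04621.
Step 5 — 3dB bandwidth: Δω = ω₀/Q = 1.193e+05 rad/s; BW = Δω/(2π) = 1.898e+04 Hz.

(a) f₀ = 877.1 Hz  (b) Q = 0.04621  (c) BW = 1.898e+04 Hz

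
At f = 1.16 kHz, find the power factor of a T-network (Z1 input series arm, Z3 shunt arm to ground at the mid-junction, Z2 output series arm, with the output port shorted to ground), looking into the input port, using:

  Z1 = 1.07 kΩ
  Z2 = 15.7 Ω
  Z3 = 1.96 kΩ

Step 1 — Angular frequency: ω = 2π·f = 2π·1160 = 7288 rad/s.
Step 2 — Component impedances:
  Z1: Z = R = 1070 Ω
  Z2: Z = R = 15.7 Ω
  Z3: Z = R = 1960 Ω
Step 3 — With the output port shorted to ground, the output series arm Z2 runs from the junction to ground; the shunt arm Z3 also runs from the junction to ground. They appear in parallel: Z3 || Z2 = 15.58 Ω.
Step 4 — Series with input arm Z1: Z_in = Z1 + (Z3 || Z2) = 1086 Ω = 1086∠0.0° Ω.
Step 5 — Power factor: PF = cos(φ) = Re(Z)/|Z| = 1086/1086 = 1.
Step 6 — Type: Im(Z) = 0 ⇒ unity (phase φ = 0.0°).

PF = 1 (unity, φ = 0.0°)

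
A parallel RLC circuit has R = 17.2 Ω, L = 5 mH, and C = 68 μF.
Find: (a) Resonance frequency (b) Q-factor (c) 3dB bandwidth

Step 1 — Resonance: ω₀ = 1/√(LC) = 1/√(0.005·6.8e-05) = 1715 rad/s.
Step 2 — f₀ = ω₀/(2π) = 272.9 Hz.
Step 3 — Parallel Q: Q = R/(ω₀L) = 17.2/(1715·0.005) = 2.006.
Step 4 — Bandwidth: Δω = ω₀/Q = 855 rad/s; BW = Δω/(2π) = 136.1 Hz.

(a) f₀ = 272.9 Hz  (b) Q = 2.006  (c) BW = 136.1 Hz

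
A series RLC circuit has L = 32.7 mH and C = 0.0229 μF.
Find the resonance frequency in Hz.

Step 1 — Resonance condition Im(Z)=0 gives ω₀ = 1/√(LC).
Step 2 — ω₀ = 1/√(0.0327·2.29e-08) = 3.654e+04 rad/s.
Step 3 — f₀ = ω₀/(2π) = 5816 Hz.

f₀ = 5816 Hz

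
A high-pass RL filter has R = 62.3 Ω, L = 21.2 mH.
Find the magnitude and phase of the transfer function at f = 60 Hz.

Step 1 — Angular frequency: ω = 2π·60 = 377 rad/s.
Step 2 — Transfer function: H(jω) = jωL/(R + jωL).
Step 3 — Numerator jωL = j·7.992; denominator R + jωL = 62.3 + j7.992.
Step 4 — H = 0.01619 + j0.1262.
Step 5 — Magnitude: |H| = 0.1272 (-17.9 dB); phase: φ = 82.7°.

|H| = 0.1272 (-17.9 dB), φ = 82.7°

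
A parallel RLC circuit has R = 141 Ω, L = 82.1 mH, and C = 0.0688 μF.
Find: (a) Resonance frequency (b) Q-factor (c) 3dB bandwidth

Step 1 — Resonance: ω₀ = 1/√(LC) = 1/√(0.0821·6.88e-08) = 1.331e+04 rad/s.
Step 2 — f₀ = ω₀/(2π) = 2118 Hz.
Step 3 — Parallel Q: Q = R/(ω₀L) = 141/(1.331e+04·0.0821) = 0.1291.
Step 4 — Bandwidth: Δω = ω₀/Q = 1.031e+05 rad/s; BW = Δω/(2π) = 1.641e+04 Hz.

(a) f₀ = 2118 Hz  (b) Q = 0.1291  (c) BW = 1.641e+04 Hz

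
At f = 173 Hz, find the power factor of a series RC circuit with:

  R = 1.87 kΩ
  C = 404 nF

Step 1 — Angular frequency: ω = 2π·f = 2π·173 = 1087 rad/s.
Step 2 — Component impedances:
  R: Z = R = 1870 Ω
  C: Z = 1/(jωC) = -j/(ω·C) = 0 - j2277 Ω
Step 3 — Series combination: Z_total = R + C = 1870 - j2277 Ω = 2947∠-50.6° Ω.
Step 4 — Power factor: PF = cos(φ) = Re(Z)/|Z| = 1870/2946.6 = 0.6346.
Step 5 — Type: Im(Z) = -2277 ⇒ leading (phase φ = -50.6°).

PF = 0.6346 (leading, φ = -50.6°)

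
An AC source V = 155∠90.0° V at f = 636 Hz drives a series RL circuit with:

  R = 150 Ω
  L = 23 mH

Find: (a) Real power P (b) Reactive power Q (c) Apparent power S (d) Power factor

Step 1 — Angular frequency: ω = 2π·f = 2π·636 = 3996 rad/s.
Step 2 — Component impedances:
  R: Z = R = 150 Ω
  L: Z = jωL = j·3996·0.023 = 0 + j91.91 Ω
Step 3 — Series combination: Z_total = R + L = 150 + j91.91 Ω = 175.9∠31.5° Ω.
Step 4 — Source phasor: V = 155∠90.0° V = 0 + j155 V.
Step 5 — Current: I = V / Z = 0.4603 + j0.7513 A = 0.8811∠58.5° A.
Step 6 — Complex power: S = V·I* = 116.4 + j71.35 VA.
Step 7 — Real power: P = Re(S) = 116.4 W.
Step 8 — Reactive power: Q = Im(S) = 71.35 VAR.
Step 9 — Apparent power: |S| = 136.6 VA.
Step 10 — Power factor: PF = P/|S| = 0.8527 (lagging).

(a) P = 116.4 W  (b) Q = 71.35 VAR  (c) S = 136.6 VA  (d) PF = 0.8527 (lagging)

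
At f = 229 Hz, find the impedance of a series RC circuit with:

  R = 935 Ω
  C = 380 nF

Step 1 — Angular frequency: ω = 2π·f = 2π·229 = 1439 rad/s.
Step 2 — Component impedances:
  R: Z = R = 935 Ω
  C: Z = 1/(jωC) = -j/(ω·C) = 0 - j1829 Ω
Step 3 — Series combination: Z_total = R + C = 935 - j1829 Ω = 2054∠-62.9° Ω.

Z = 935 - j1829 Ω = 2054∠-62.9° Ω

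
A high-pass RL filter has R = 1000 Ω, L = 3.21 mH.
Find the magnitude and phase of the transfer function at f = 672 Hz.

Step 1 — Angular frequency: ω = 2π·672 = 4222 rad/s.
Step 2 — Transfer function: H(jω) = jωL/(R + jωL).
Step 3 — Numerator jωL = j·13.55; denominator R + jωL = 1000 + j13.55.
Step 4 — H = 0.0001837 + j0.01355.
Step 5 — Magnitude: |H| = 0.01355 (-37.4 dB); phase: φ = 89.2°.

|H| = 0.01355 (-37.4 dB), φ = 89.2°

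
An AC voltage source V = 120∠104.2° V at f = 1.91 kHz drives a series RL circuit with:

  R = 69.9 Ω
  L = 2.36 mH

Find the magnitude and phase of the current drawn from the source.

Step 1 — Angular frequency: ω = 2π·f = 2π·1910 = 1.2e+04 rad/s.
Step 2 — Component impedances:
  R: Z = R = 69.9 Ω
  L: Z = jωL = j·1.2e+04·0.00236 = 0 + j28.32 Ω
Step 3 — Series combination: Z_total = R + L = 69.9 + j28.32 Ω = 75.42∠22.1° Ω.
Step 4 — Source phasor: V = 120∠104.2° V = -29.44 + j116.3 V.
Step 5 — Ohm's law: I = V / Z_total = (-29.44 + j116.3) / (69.9 + j28.32) = 0.2175 + j1.576 A.
Step 6 — Convert to polar: |I| = 1.591 A, ∠I = 82.1°.

I = 1.591∠82.1° A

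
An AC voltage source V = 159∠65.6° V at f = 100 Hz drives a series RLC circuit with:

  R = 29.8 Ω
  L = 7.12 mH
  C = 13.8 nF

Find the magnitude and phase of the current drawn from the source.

Step 1 — Angular frequency: ω = 2π·f = 2π·100 = 628.3 rad/s.
Step 2 — Component impedances:
  R: Z = R = 29.8 Ω
  L: Z = jωL = j·628.3·0.00712 = 0 + j4.474 Ω
  C: Z = 1/(jωC) = -j/(ω·C) = 0 - j1.153e+05 Ω
Step 3 — Series combination: Z_total = R + L + C = 29.8 - j1.153e+05 Ω = 1.153e+05∠-90.0° Ω.
Step 4 — Source phasor: V = 159∠65.6° V = 65.68 + j144.8 V.
Step 5 — Ohm's law: I = V / Z_total = (65.68 + j144.8) / (29.8 - j1.153e+05) = -0.001255 + j0.0005699 A.
Step 6 — Convert to polar: |I| = 0.001379 A, ∠I = 155.6°.

I = 0.001379∠155.6° A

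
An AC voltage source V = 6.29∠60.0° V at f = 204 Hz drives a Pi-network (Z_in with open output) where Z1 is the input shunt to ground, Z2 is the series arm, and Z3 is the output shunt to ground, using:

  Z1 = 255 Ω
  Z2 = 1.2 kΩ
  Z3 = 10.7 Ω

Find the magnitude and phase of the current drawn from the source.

Step 1 — Angular frequency: ω = 2π·f = 2π·204 = 1282 rad/s.
Step 2 — Component impedances:
  Z1: Z = R = 255 Ω
  Z2: Z = R = 1200 Ω
  Z3: Z = R = 10.7 Ω
Step 3 — With open output, the series arm Z2 and the output shunt Z3 appear in series to ground: Z2 + Z3 = 1211 Ω.
Step 4 — Parallel with input shunt Z1: Z_in = Z1 || (Z2 + Z3) = 210.6 Ω = 210.6∠0.0° Ω.
Step 5 — Source phasor: V = 6.29∠60.0° V = 3.145 + j5.447 V.
Step 6 — Ohm's law: I = V / Z_total = (3.145 + j5.447) / (210.6) = 0.01493 + j0.02586 A.
Step 7 — Convert to polar: |I| = 0.02986 A, ∠I = 60.0°.

I = 0.02986∠60.0° A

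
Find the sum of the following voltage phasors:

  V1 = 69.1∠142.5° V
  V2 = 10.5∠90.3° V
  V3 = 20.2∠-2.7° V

Step 1 — Convert each phasor to rectangular form:
  V1 = 69.1·(cos(142.5°) + j·sin(142.5°)) = -54.82 + j42.07 V
  V2 = 10.5·(cos(90.3°) + j·sin(90.3°)) = -0.05498 + j10.5 V
  V3 = 20.2·(cos(-2.7°) + j·sin(-2.7°)) = 20.18 - j0.9516 V
Step 2 — Sum components: V_total = -34.7 + j51.61 V.
Step 3 — Convert to polar: |V_total| = 62.19 V, ∠V_total = 123.9°.

V_total = 62.19∠123.9° V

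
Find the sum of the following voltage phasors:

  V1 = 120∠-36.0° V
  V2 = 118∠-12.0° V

Step 1 — Convert each phasor to rectangular form:
  V1 = 120·(cos(-36.0°) + j·sin(-36.0°)) = 97.08 - j70.53 V
  V2 = 118·(cos(-12.0°) + j·sin(-12.0°)) = 115.4 - j24.53 V
Step 2 — Sum components: V_total = 212.5 - j95.07 V.
Step 3 — Convert to polar: |V_total| = 232.8 V, ∠V_total = -24.1°.

V_total = 232.8∠-24.1° V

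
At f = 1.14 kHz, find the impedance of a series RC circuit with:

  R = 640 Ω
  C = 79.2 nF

Step 1 — Angular frequency: ω = 2π·f = 2π·1140 = 7163 rad/s.
Step 2 — Component impedances:
  R: Z = R = 640 Ω
  C: Z = 1/(jωC) = -j/(ω·C) = 0 - j1763 Ω
Step 3 — Series combination: Z_total = R + C = 640 - j1763 Ω = 1875∠-70.0° Ω.

Z = 640 - j1763 Ω = 1875∠-70.0° Ω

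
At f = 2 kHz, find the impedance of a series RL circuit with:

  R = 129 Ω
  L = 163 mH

Step 1 — Angular frequency: ω = 2π·f = 2π·2000 = 1.257e+04 rad/s.
Step 2 — Component impedances:
  R: Z = R = 129 Ω
  L: Z = jωL = j·1.257e+04·0.163 = 0 + j2048 Ω
Step 3 — Series combination: Z_total = R + L = 129 + j2048 Ω = 2052∠86.4° Ω.

Z = 129 + j2048 Ω = 2052∠86.4° Ω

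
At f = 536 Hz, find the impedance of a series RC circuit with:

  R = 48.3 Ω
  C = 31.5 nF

Step 1 — Angular frequency: ω = 2π·f = 2π·536 = 3368 rad/s.
Step 2 — Component impedances:
  R: Z = R = 48.3 Ω
  C: Z = 1/(jωC) = -j/(ω·C) = 0 - j9426 Ω
Step 3 — Series combination: Z_total = R + C = 48.3 - j9426 Ω = 9427∠-89.7° Ω.

Z = 48.3 - j9426 Ω = 9427∠-89.7° Ω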